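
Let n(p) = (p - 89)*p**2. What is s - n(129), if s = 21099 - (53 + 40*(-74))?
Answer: -641634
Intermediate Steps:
n(p) = p**2*(-89 + p) (n(p) = (-89 + p)*p**2 = p**2*(-89 + p))
s = 24006 (s = 21099 - (53 - 2960) = 21099 - 1*(-2907) = 21099 + 2907 = 24006)
s - n(129) = 24006 - 129**2*(-89 + 129) = 24006 - 16641*40 = 24006 - 1*665640 = 24006 - 665640 = -641634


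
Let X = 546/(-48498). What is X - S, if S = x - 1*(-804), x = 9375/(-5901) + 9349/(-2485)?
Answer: -4507828941703/5644237655 ≈ -798.66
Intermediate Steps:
x = -3736444/698285 (x = 9375*(-1/5901) + 9349*(-1/2485) = -3125/1967 - 9349/2485 = -3736444/698285 ≈ -5.3509)
S = 557684696/698285 (S = -3736444/698285 - 1*(-804) = -3736444/698285 + 804 = 557684696/698285 ≈ 798.65)
X = -91/8083 (X = 546*(-1/48498) = -91/8083 ≈ -0.011258)
X - S = -91/8083 - 1*557684696/698285 = -91/8083 - 557684696/698285 = -4507828941703/5644237655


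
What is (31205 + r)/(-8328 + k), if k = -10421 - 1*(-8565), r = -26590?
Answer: -4615/10184 ≈ -0.45316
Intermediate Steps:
k = -1856 (k = -10421 + 8565 = -1856)
(31205 + r)/(-8328 + k) = (31205 - 26590)/(-8328 - 1856) = 4615/(-10184) = 4615*(-1/10184) = -4615/10184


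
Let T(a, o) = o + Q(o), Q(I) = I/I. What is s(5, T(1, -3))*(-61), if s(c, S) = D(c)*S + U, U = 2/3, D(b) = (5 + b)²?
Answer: 36478/3 ≈ 12159.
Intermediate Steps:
Q(I) = 1
U = ⅔ (U = 2*(⅓) = ⅔ ≈ 0.66667)
T(a, o) = 1 + o (T(a, o) = o + 1 = 1 + o)
s(c, S) = ⅔ + S*(5 + c)² (s(c, S) = (5 + c)²*S + ⅔ = S*(5 + c)² + ⅔ = ⅔ + S*(5 + c)²)
s(5, T(1, -3))*(-61) = (⅔ + (1 - 3)*(5 + 5)²)*(-61) = (⅔ - 2*10²)*(-61) = (⅔ - 2*100)*(-61) = (⅔ - 200)*(-61) = -598/3*(-61) = 36478/3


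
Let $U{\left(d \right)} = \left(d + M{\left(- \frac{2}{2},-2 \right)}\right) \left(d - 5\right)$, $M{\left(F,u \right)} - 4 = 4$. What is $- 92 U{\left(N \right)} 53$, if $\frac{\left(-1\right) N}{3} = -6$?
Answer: $-1648088$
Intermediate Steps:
$M{\left(F,u \right)} = 8$ ($M{\left(F,u \right)} = 4 + 4 = 8$)
$N = 18$ ($N = \left(-3\right) \left(-6\right) = 18$)
$U{\left(d \right)} = \left(-5 + d\right) \left(8 + d\right)$ ($U{\left(d \right)} = \left(d + 8\right) \left(d - 5\right) = \left(8 + d\right) \left(-5 + d\right) = \left(-5 + d\right) \left(8 + d\right)$)
$- 92 U{\left(N \right)} 53 = - 92 \left(-40 + 18^{2} + 3 \cdot 18\right) 53 = - 92 \left(-40 + 324 + 54\right) 53 = \left(-92\right) 338 \cdot 53 = \left(-31096\right) 53 = -1648088$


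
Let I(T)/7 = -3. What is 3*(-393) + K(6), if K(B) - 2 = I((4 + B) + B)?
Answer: -1198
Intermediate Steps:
I(T) = -21 (I(T) = 7*(-3) = -21)
K(B) = -19 (K(B) = 2 - 21 = -19)
3*(-393) + K(6) = 3*(-393) - 19 = -1179 - 19 = -1198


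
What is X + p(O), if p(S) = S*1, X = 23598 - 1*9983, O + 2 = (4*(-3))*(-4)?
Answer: 13661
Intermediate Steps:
O = 46 (O = -2 + (4*(-3))*(-4) = -2 - 12*(-4) = -2 + 48 = 46)
X = 13615 (X = 23598 - 9983 = 13615)
p(S) = S
X + p(O) = 13615 + 46 = 13661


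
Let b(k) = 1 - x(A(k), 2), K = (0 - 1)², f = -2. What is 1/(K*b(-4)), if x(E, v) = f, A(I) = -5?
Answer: ⅓ ≈ 0.33333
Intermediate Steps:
x(E, v) = -2
K = 1 (K = (-1)² = 1)
b(k) = 3 (b(k) = 1 - 1*(-2) = 1 + 2 = 3)
1/(K*b(-4)) = 1/(1*3) = 1/3 = ⅓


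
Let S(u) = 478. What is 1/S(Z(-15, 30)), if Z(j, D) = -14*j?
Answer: 1/478 ≈ 0.0020920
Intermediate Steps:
1/S(Z(-15, 30)) = 1/478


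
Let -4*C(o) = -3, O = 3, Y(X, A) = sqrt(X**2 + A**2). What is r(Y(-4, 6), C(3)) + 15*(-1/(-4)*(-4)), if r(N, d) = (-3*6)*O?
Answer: -69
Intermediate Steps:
Y(X, A) = sqrt(A**2 + X**2)
C(o) = 3/4 (C(o) = -1/4*(-3) = 3/4)
r(N, d) = -54 (r(N, d) = -3*6*3 = -18*3 = -54)
r(Y(-4, 6), C(3)) + 15*(-1/(-4)*(-4)) = -54 + 15*(-1/(-4)*(-4)) = -54 + 15*(-1*(-1/4)*(-4)) = -54 + 15*((1/4)*(-4)) = -54 + 15*(-1) = -54 - 15 = -69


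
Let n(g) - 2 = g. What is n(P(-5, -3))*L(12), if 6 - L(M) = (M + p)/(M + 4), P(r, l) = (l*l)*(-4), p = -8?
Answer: -391/2 ≈ -195.50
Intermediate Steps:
P(r, l) = -4*l**2 (P(r, l) = l**2*(-4) = -4*l**2)
n(g) = 2 + g
L(M) = 6 - (-8 + M)/(4 + M) (L(M) = 6 - (M - 8)/(M + 4) = 6 - (-8 + M)/(4 + M))
n(P(-5, -3))*L(12) = (2 - 4*(-3)**2)*((32 + 5*12)/(4 + 12)) = (2 - 4*9)*((32 + 60)/16) = (2 - 36)*((1/16)*92) = -34*23/4 = -391/2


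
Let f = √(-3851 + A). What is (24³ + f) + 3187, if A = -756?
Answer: 17011 + I*√4607 ≈ 17011.0 + 67.875*I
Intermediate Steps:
f = I*√4607 (f = √(-3851 - 756) = √(-4607) = I*√4607 ≈ 67.875*I)
(24³ + f) + 3187 = (24³ + I*√4607) + 3187 = (13824 + I*√4607) + 3187 = 17011 + I*√4607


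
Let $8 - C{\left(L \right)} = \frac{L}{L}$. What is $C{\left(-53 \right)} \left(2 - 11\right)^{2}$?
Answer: $567$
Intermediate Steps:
$C{\left(L \right)} = 7$ ($C{\left(L \right)} = 8 - \frac{L}{L} = 8 - 1 = 7$)
$C{\left(-53 \right)} \left(2 - 11\right)^{2} = 7 \left(2 - 11\right)^{2} = 7 \left(-9\right)^{2} = 7 \cdot 81 = 567$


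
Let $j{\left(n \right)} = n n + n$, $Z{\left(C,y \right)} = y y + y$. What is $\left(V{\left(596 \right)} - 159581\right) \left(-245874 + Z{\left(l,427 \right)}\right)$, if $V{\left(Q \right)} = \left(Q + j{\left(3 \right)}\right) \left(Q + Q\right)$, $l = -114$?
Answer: $-35671453290$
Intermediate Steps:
$Z{\left(C,y \right)} = y + y^{2}$ ($Z{\left(C,y \right)} = y^{2} + y = y + y^{2}$)
$j{\left(n \right)} = n + n^{2}$ ($j{\left(n \right)} = n^{2} + n = n + n^{2}$)
$V{\left(Q \right)} = 2 Q \left(12 + Q\right)$ ($V{\left(Q \right)} = \left(Q + 3 \left(1 + 3\right)\right) \left(Q + Q\right) = \left(Q + 3 \cdot 4\right) 2 Q = \left(Q + 12\right) 2 Q = \left(12 + Q\right) 2 Q = 2 Q \left(12 + Q\right)$)
$\left(V{\left(596 \right)} - 159581\right) \left(-245874 + Z{\left(l,427 \right)}\right) = \left(2 \cdot 596 \left(12 + 596\right) - 159581\right) \left(-245874 + 427 \left(1 + 427\right)\right) = \left(2 \cdot 596 \cdot 608 - 159581\right) \left(-245874 + 427 \cdot 428\right) = \left(724736 - 159581\right) \left(-245874 + 182756\right) = 565155 \left(-63118\right) = -35671453290$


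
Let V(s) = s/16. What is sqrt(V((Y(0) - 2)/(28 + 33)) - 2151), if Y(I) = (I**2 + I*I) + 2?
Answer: 3*I*sqrt(239) ≈ 46.379*I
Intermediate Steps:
Y(I) = 2 + 2*I**2 (Y(I) = (I**2 + I**2) + 2 = 2*I**2 + 2 = 2 + 2*I**2)
V(s) = s/16 (V(s) = s*(1/16) = s/16)
sqrt(V((Y(0) - 2)/(28 + 33)) - 2151) = sqrt((((2 + 2*0**2) - 2)/(28 + 33))/16 - 2151) = sqrt((((2 + 2*0) - 2)/61)/16 - 2151) = sqrt((((2 + 0) - 2)*(1/61))/16 - 2151) = sqrt(((2 - 2)*(1/61))/16 - 2151) = sqrt((0*(1/61))/16 - 2151) = sqrt((1/16)*0 - 2151) = sqrt(0 - 2151) = sqrt(-2151) = 3*I*sqrt(239)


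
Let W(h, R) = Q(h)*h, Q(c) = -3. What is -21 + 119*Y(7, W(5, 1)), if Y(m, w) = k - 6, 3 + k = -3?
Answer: -1449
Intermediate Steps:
k = -6 (k = -3 - 3 = -6)
W(h, R) = -3*h
Y(m, w) = -12 (Y(m, w) = -6 - 6 = -12)
-21 + 119*Y(7, W(5, 1)) = -21 + 119*(-12) = -21 - 1428 = -1449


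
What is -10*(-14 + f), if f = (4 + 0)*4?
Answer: -20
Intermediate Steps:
f = 16 (f = 4*4 = 16)
-10*(-14 + f) = -10*(-14 + 16) = -10*2 = -20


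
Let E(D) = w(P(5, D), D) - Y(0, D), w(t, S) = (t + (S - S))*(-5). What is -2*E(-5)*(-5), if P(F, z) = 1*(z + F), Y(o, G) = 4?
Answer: -40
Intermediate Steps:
P(F, z) = F + z (P(F, z) = 1*(F + z) = F + z)
w(t, S) = -5*t (w(t, S) = (t + 0)*(-5) = t*(-5) = -5*t)
E(D) = -29 - 5*D (E(D) = -5*(5 + D) - 1*4 = (-25 - 5*D) - 4 = -29 - 5*D)
-2*E(-5)*(-5) = -2*(-29 - 5*(-5))*(-5) = -2*(-29 + 25)*(-5) = -2*(-4)*(-5) = 8*(-5) = -40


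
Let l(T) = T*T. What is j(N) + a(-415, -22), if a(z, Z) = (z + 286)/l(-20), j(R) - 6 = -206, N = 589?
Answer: -80129/400 ≈ -200.32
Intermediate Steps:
j(R) = -200 (j(R) = 6 - 206 = -200)
l(T) = T²
a(z, Z) = 143/200 + z/400 (a(z, Z) = (z + 286)/((-20)²) = (286 + z)/400 = (286 + z)*(1/400) = 143/200 + z/400)
j(N) + a(-415, -22) = -200 + (143/200 + (1/400)*(-415)) = -200 + (143/200 - 83/80) = -200 - 129/400 = -80129/400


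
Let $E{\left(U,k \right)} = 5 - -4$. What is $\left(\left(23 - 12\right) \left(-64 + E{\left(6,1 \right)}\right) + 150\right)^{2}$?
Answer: $207025$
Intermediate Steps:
$E{\left(U,k \right)} = 9$ ($E{\left(U,k \right)} = 5 + 4 = 9$)
$\left(\left(23 - 12\right) \left(-64 + E{\left(6,1 \right)}\right) + 150\right)^{2} = \left(\left(23 - 12\right) \left(-64 + 9\right) + 150\right)^{2} = \left(11 \left(-55\right) + 150\right)^{2} = \left(-605 + 150\right)^{2} = \left(-455\right)^{2} = 207025$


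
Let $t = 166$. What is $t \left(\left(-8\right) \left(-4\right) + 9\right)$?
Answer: $6806$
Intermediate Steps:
$t \left(\left(-8\right) \left(-4\right) + 9\right) = 166 \left(\left(-8\right) \left(-4\right) + 9\right) = 166 \left(32 + 9\right) = 166 \cdot 41 = 6806$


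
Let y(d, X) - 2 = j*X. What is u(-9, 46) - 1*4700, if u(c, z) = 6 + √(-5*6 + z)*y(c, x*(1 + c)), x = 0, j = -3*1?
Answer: -4686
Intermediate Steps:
j = -3
y(d, X) = 2 - 3*X
u(c, z) = 6 + 2*√(-30 + z) (u(c, z) = 6 + √(-5*6 + z)*(2 - 0*(1 + c)) = 6 + √(-30 + z)*(2 - 3*0) = 6 + √(-30 + z)*(2 + 0) = 6 + √(-30 + z)*2 = 6 + 2*√(-30 + z))
u(-9, 46) - 1*4700 = (6 + 2*√(-30 + 46)) - 1*4700 = (6 + 2*√16) - 4700 = (6 + 2*4) - 4700 = (6 + 8) - 4700 = 14 - 4700 = -4686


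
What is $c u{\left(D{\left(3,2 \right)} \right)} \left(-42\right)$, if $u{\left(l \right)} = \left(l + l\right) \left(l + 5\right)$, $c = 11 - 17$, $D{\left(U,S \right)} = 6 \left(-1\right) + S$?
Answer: $-2016$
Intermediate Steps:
$D{\left(U,S \right)} = -6 + S$
$c = -6$
$u{\left(l \right)} = 2 l \left(5 + l\right)$
$c u{\left(D{\left(3,2 \right)} \right)} \left(-42\right) = - 6 \cdot 2 \left(-6 + 2\right) \left(5 + \left(-6 + 2\right)\right) \left(-42\right) = - 6 \cdot 2 \left(-4\right) \left(5 - 4\right) \left(-42\right) = - 6 \cdot 2 \left(-4\right) 1 \left(-42\right) = \left(-6\right) \left(-8\right) \left(-42\right) = 48 \left(-42\right) = -2016$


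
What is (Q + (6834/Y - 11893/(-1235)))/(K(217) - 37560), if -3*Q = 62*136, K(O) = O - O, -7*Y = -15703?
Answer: 162785997433/2185226339400 ≈ 0.074494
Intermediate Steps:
Y = 15703/7 (Y = -⅐*(-15703) = 15703/7 ≈ 2243.3)
K(O) = 0
Q = -8432/3 (Q = -62*136/3 = -⅓*8432 = -8432/3 ≈ -2810.7)
(Q + (6834/Y - 11893/(-1235)))/(K(217) - 37560) = (-8432/3 + (6834/(15703/7) - 11893/(-1235)))/(0 - 37560) = (-8432/3 + (6834*(7/15703) - 11893*(-1/1235)))/(-37560) = (-8432/3 + (47838/15703 + 11893/1235))*(-1/37560) = (-8432/3 + 245835709/19393205)*(-1/37560) = -162785997433/58179615*(-1/37560) = 162785997433/2185226339400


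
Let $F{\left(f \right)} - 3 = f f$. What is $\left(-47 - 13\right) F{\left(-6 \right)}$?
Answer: $-2340$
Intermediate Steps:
$F{\left(f \right)} = 3 + f^{2}$ ($F{\left(f \right)} = 3 + f f = 3 + f^{2}$)
$\left(-47 - 13\right) F{\left(-6 \right)} = \left(-47 - 13\right) \left(3 + \left(-6\right)^{2}\right) = - 60 \left(3 + 36\right) = \left(-60\right) 39 = -2340$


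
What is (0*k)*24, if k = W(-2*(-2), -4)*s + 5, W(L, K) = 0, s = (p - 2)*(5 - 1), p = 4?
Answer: 0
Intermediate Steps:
s = 8 (s = (4 - 2)*(5 - 1) = 2*4 = 8)
k = 5 (k = 0*8 + 5 = 0 + 5 = 5)
(0*k)*24 = (0*5)*24 = 0*24 = 0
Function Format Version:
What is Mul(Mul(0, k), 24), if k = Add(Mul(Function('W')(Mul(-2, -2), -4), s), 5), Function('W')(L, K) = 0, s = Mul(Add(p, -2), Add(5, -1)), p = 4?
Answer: 0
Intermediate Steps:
s = 8 (s = Mul(Add(4, -2), Add(5, -1)) = Mul(2, 4) = 8)
k = 5 (k = Add(Mul(0, 8), 5) = Add(0, 5) = 5)
Mul(Mul(0, k), 24) = Mul(Mul(0, 5), 24) = Mul(0, 24) = 0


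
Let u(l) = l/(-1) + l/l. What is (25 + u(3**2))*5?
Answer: 85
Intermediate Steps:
u(l) = 1 - l (u(l) = l*(-1) + 1 = -l + 1 = 1 - l)
(25 + u(3**2))*5 = (25 + (1 - 1*3**2))*5 = (25 + (1 - 1*9))*5 = (25 + (1 - 9))*5 = (25 - 8)*5 = 17*5 = 85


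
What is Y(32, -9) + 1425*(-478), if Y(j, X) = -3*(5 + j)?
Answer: -681261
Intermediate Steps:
Y(j, X) = -15 - 3*j
Y(32, -9) + 1425*(-478) = (-15 - 3*32) + 1425*(-478) = (-15 - 96) - 681150 = -111 - 681150 = -681261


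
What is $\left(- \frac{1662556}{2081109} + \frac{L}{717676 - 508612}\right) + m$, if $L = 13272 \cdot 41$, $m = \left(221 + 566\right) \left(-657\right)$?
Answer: $- \frac{9373492319413400}{18128540499} \approx -5.1706 \cdot 10^{5}$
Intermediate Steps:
$m = -517059$ ($m = 787 \left(-657\right) = -517059$)
$L = 544152$
$\left(- \frac{1662556}{2081109} + \frac{L}{717676 - 508612}\right) + m = \left(- \frac{1662556}{2081109} + \frac{544152}{717676 - 508612}\right) - 517059 = \left(\left(-1662556\right) \frac{1}{2081109} + \frac{544152}{209064}\right) - 517059 = \left(- \frac{1662556}{2081109} + 544152 \cdot \frac{1}{209064}\right) - 517059 = \left(- \frac{1662556}{2081109} + \frac{22673}{8711}\right) - 517059 = \frac{32702459041}{18128540499} - 517059 = - \frac{9373492319413400}{18128540499}$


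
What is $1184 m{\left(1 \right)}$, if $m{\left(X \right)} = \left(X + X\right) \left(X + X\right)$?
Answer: $4736$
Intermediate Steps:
$m{\left(X \right)} = 4 X^{2}$ ($m{\left(X \right)} = 2 X 2 X = 4 X^{2}$)
$1184 m{\left(1 \right)} = 1184 \cdot 4 \cdot 1^{2} = 1184 \cdot 4 \cdot 1 = 1184 \cdot 4 = 4736$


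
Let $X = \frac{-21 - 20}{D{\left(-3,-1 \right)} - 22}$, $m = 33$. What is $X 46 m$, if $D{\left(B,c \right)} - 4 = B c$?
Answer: $\frac{20746}{5} \approx 4149.2$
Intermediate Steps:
$D{\left(B,c \right)} = 4 + B c$
$X = \frac{41}{15}$ ($X = \frac{-21 - 20}{\left(4 - -3\right) - 22} = - \frac{41}{\left(4 + 3\right) - 22} = - \frac{41}{7 - 22} = - \frac{41}{-15} = \left(-41\right) \left(- \frac{1}{15}\right) = \frac{41}{15} \approx 2.7333$)
$X 46 m = \frac{41}{15} \cdot 46 \cdot 33 = \frac{1886}{15} \cdot 33 = \frac{20746}{5}$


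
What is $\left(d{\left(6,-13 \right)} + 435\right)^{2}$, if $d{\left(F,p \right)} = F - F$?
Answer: $189225$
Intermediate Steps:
$d{\left(F,p \right)} = 0$
$\left(d{\left(6,-13 \right)} + 435\right)^{2} = \left(0 + 435\right)^{2} = 435^{2} = 189225$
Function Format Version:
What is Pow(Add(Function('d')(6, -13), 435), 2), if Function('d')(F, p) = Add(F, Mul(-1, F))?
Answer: 189225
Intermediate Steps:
Function('d')(F, p) = 0
Pow(Add(Function('d')(6, -13), 435), 2) = Pow(Add(0, 435), 2) = Pow(435, 2) = 189225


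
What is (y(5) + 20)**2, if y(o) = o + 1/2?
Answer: 2601/4 ≈ 650.25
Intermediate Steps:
y(o) = 1/2 + o (y(o) = o + 1/2 = 1/2 + o)
(y(5) + 20)**2 = ((1/2 + 5) + 20)**2 = (11/2 + 20)**2 = (51/2)**2 = 2601/4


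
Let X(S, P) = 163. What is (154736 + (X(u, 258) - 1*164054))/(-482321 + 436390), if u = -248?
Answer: 9155/45931 ≈ 0.19932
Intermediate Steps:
(154736 + (X(u, 258) - 1*164054))/(-482321 + 436390) = (154736 + (163 - 1*164054))/(-482321 + 436390) = (154736 + (163 - 164054))/(-45931) = (154736 - 163891)*(-1/45931) = -9155*(-1/45931) = 9155/45931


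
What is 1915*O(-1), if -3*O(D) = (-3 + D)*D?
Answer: -7660/3 ≈ -2553.3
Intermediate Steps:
O(D) = -D*(-3 + D)/3 (O(D) = -(-3 + D)*D/3 = -D*(-3 + D)/3)
1915*O(-1) = 1915*((⅓)*(-1)*(3 - 1*(-1))) = 1915*((⅓)*(-1)*(3 + 1)) = 1915*((⅓)*(-1)*4) = 1915*(-4/3) = -7660/3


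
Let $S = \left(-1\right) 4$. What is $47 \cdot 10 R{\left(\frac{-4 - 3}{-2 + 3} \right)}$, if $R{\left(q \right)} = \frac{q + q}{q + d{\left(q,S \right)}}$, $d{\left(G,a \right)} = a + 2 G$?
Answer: $\frac{1316}{5} \approx 263.2$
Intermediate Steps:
$S = -4$
$R{\left(q \right)} = \frac{2 q}{-4 + 3 q}$ ($R{\left(q \right)} = \frac{q + q}{q + \left(-4 + 2 q\right)} = \frac{2 q}{-4 + 3 q}$)
$47 \cdot 10 R{\left(\frac{-4 - 3}{-2 + 3} \right)} = 47 \cdot 10 \frac{2 \frac{-4 - 3}{-2 + 3}}{-4 + 3 \frac{-4 - 3}{-2 + 3}} = 470 \frac{2 \left(- \frac{7}{1}\right)}{-4 + 3 \left(- \frac{7}{1}\right)} = 470 \frac{2 \left(\left(-7\right) 1\right)}{-4 + 3 \left(\left(-7\right) 1\right)} = 470 \cdot 2 \left(-7\right) \frac{1}{-4 + 3 \left(-7\right)} = 470 \cdot 2 \left(-7\right) \frac{1}{-4 - 21} = 470 \cdot 2 \left(-7\right) \frac{1}{-25} = 470 \cdot 2 \left(-7\right) \left(- \frac{1}{25}\right) = 470 \cdot \frac{14}{25} = \frac{1316}{5}$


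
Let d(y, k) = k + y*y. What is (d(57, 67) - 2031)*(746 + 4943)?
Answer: 7310365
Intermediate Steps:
d(y, k) = k + y²
(d(57, 67) - 2031)*(746 + 4943) = ((67 + 57²) - 2031)*(746 + 4943) = ((67 + 3249) - 2031)*5689 = (3316 - 2031)*5689 = 1285*5689 = 7310365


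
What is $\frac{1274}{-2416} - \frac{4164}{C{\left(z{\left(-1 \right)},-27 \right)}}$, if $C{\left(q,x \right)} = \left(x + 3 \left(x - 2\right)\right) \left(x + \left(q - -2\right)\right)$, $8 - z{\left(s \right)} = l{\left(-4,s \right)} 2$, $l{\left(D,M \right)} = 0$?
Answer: $- \frac{1044103}{390184} \approx -2.6759$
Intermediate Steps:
$z{\left(s \right)} = 8$ ($z{\left(s \right)} = 8 - 0 \cdot 2 = 8 - 0 = 8 + 0 = 8$)
$C{\left(q,x \right)} = \left(-6 + 4 x\right) \left(2 + q + x\right)$ ($C{\left(q,x \right)} = \left(x + 3 \left(-2 + x\right)\right) \left(x + \left(q + 2\right)\right) = \left(x + \left(-6 + 3 x\right)\right) \left(x + \left(2 + q\right)\right) = \left(-6 + 4 x\right) \left(2 + q + x\right)$)
$\frac{1274}{-2416} - \frac{4164}{C{\left(z{\left(-1 \right)},-27 \right)}} = \frac{1274}{-2416} - \frac{4164}{-12 - 48 + 2 \left(-27\right) + 4 \left(-27\right)^{2} + 4 \cdot 8 \left(-27\right)} = 1274 \left(- \frac{1}{2416}\right) - \frac{4164}{-12 - 48 - 54 + 4 \cdot 729 - 864} = - \frac{637}{1208} - \frac{4164}{-12 - 48 - 54 + 2916 - 864} = - \frac{637}{1208} - \frac{4164}{1938} = - \frac{637}{1208} - \frac{694}{323} = - \frac{1044103}{390184}$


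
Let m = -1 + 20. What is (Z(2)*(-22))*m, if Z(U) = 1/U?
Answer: -209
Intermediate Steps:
m = 19
(Z(2)*(-22))*m = (-22/2)*19 = ((1/2)*(-22))*19 = -11*19 = -209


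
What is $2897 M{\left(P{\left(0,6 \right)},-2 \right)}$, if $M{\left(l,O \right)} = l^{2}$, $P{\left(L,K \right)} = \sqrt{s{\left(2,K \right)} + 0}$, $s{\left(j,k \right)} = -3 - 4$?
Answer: $-20279$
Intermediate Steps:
$s{\left(j,k \right)} = -7$
$P{\left(L,K \right)} = i \sqrt{7}$ ($P{\left(L,K \right)} = \sqrt{-7 + 0} = \sqrt{-7} = i \sqrt{7}$)
$2897 M{\left(P{\left(0,6 \right)},-2 \right)} = 2897 \left(i \sqrt{7}\right)^{2} = 2897 \left(-7\right) = -20279$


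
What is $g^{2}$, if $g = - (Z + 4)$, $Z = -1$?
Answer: $9$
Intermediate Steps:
$g = -3$ ($g = - (-1 + 4) = \left(-1\right) 3 = -3$)
$g^{2} = \left(-3\right)^{2} = 9$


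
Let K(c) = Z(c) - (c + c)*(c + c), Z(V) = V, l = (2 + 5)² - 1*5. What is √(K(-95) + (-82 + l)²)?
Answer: I*√34751 ≈ 186.42*I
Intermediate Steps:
l = 44 (l = 7² - 5 = 49 - 5 = 44)
K(c) = c - 4*c² (K(c) = c - (c + c)*(c + c) = c - 2*c*2*c = c - 4*c²)
√(K(-95) + (-82 + l)²) = √(-95*(1 - 4*(-95)) + (-82 + 44)²) = √(-95*(1 + 380) + (-38)²) = √(-95*381 + 1444) = √(-36195 + 1444) = √(-34751) = I*√34751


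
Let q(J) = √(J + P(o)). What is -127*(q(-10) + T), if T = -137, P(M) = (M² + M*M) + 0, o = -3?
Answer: 17399 - 254*√2 ≈ 17040.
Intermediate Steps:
P(M) = 2*M² (P(M) = (M² + M²) + 0 = 2*M² + 0 = 2*M²)
q(J) = √(18 + J) (q(J) = √(J + 2*(-3)²) = √(J + 2*9) = √(J + 18) = √(18 + J))
-127*(q(-10) + T) = -127*(√(18 - 10) - 137) = -127*(√8 - 137) = -127*(2*√2 - 137) = -127*(-137 + 2*√2) = 17399 - 254*√2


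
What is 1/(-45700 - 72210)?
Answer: -1/117910 ≈ -8.4810e-6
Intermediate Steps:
1/(-45700 - 72210) = 1/(-117910) = -1/117910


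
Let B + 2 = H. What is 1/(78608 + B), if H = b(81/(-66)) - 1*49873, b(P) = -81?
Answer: 1/28652 ≈ 3.4902e-5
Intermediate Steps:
H = -49954 (H = -81 - 1*49873 = -81 - 49873 = -49954)
B = -49956 (B = -2 - 49954 = -49956)
1/(78608 + B) = 1/(78608 - 49956) = 1/28652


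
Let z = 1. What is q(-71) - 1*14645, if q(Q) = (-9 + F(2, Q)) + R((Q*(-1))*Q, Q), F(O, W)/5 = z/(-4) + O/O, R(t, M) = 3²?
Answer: -58565/4 ≈ -14641.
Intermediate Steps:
R(t, M) = 9
F(O, W) = 15/4 (F(O, W) = 5*(1/(-4) + O/O) = 5*(1*(-¼) + 1) = 5*(-¼ + 1) = 5*(¾) = 15/4)
q(Q) = 15/4 (q(Q) = (-9 + 15/4) + 9 = -21/4 + 9 = 15/4)
q(-71) - 1*14645 = 15/4 - 1*14645 = 15/4 - 14645 = -58565/4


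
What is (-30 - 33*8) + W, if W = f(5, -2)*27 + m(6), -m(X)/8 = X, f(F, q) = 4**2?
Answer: 90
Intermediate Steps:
f(F, q) = 16
m(X) = -8*X
W = 384 (W = 16*27 - 8*6 = 432 - 48 = 384)
(-30 - 33*8) + W = (-30 - 33*8) + 384 = (-30 - 264) + 384 = -294 + 384 = 90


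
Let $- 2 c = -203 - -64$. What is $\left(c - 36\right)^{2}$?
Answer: $\frac{4489}{4} \approx 1122.3$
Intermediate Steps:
$c = \frac{139}{2}$ ($c = - \frac{-203 - -64}{2} = - \frac{-203 + 64}{2} = \left(- \frac{1}{2}\right) \left(-139\right) = \frac{139}{2} \approx 69.5$)
$\left(c - 36\right)^{2} = \left(\frac{139}{2} - 36\right)^{2} = \left(\frac{67}{2}\right)^{2} = \frac{4489}{4}$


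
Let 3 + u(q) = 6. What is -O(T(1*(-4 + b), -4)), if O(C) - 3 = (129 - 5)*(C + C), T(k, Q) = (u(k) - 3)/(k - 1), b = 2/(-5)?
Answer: -3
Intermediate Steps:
b = -⅖ (b = 2*(-⅕) = -⅖ ≈ -0.40000)
u(q) = 3 (u(q) = -3 + 6 = 3)
T(k, Q) = 0 (T(k, Q) = (3 - 3)/(k - 1) = 0/(-1 + k) = 0)
O(C) = 3 + 248*C (O(C) = 3 + (129 - 5)*(C + C) = 3 + 124*(2*C) = 3 + 248*C)
-O(T(1*(-4 + b), -4)) = -(3 + 248*0) = -(3 + 0) = -1*3 = -3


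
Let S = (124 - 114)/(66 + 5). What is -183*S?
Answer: -1830/71 ≈ -25.775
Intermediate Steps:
S = 10/71 ≈ 0.14085
-183*S = -183*10/71 = -1830/71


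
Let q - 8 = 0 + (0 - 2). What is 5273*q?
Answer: 31638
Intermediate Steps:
q = 6 (q = 8 + (0 + (0 - 2)) = 8 + (0 - 2) = 8 - 2 = 6)
5273*q = 5273*6 = 31638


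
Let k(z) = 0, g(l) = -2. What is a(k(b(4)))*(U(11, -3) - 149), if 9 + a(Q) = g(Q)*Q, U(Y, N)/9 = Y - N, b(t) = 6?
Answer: 207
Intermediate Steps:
U(Y, N) = -9*N + 9*Y (U(Y, N) = 9*(Y - N) = -9*N + 9*Y)
a(Q) = -9 - 2*Q
a(k(b(4)))*(U(11, -3) - 149) = (-9 - 2*0)*((-9*(-3) + 9*11) - 149) = (-9 + 0)*((27 + 99) - 149) = -9*(126 - 149) = -9*(-23) = 207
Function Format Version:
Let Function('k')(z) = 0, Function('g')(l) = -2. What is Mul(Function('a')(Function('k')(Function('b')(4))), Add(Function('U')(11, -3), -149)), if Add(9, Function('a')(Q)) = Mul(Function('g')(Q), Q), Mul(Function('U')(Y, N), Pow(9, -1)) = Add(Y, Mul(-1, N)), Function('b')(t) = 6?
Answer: 207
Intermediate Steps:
Function('U')(Y, N) = Add(Mul(-9, N), Mul(9, Y)) (Function('U')(Y, N) = Mul(9, Add(Y, Mul(-1, N))) = Add(Mul(-9, N), Mul(9, Y)))
Function('a')(Q) = Add(-9, Mul(-2, Q))
Mul(Function('a')(Function('k')(Function('b')(4))), Add(Function('U')(11, -3), -149)) = Mul(Add(-9, Mul(-2, 0)), Add(Add(Mul(-9, -3), Mul(9, 11)), -149)) = Mul(Add(-9, 0), Add(Add(27, 99), -149)) = Mul(-9, Add(126, -149)) = Mul(-9, -23) = 207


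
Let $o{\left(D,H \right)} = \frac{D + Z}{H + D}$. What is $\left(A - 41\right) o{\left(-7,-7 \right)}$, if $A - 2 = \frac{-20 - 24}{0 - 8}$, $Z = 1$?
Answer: $- \frac{201}{14} \approx -14.357$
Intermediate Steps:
$o{\left(D,H \right)} = \frac{1 + D}{D + H}$ ($o{\left(D,H \right)} = \frac{D + 1}{H + D} = \frac{1 + D}{D + H}$)
$A = \frac{15}{2}$ ($A = 2 + \frac{-20 - 24}{0 - 8} = 2 - \frac{44}{-8} = 2 - - \frac{11}{2} = 2 + \frac{11}{2} = \frac{15}{2} \approx 7.5$)
$\left(A - 41\right) o{\left(-7,-7 \right)} = \left(\frac{15}{2} - 41\right) \frac{1 - 7}{-7 - 7} = - \frac{67 \frac{1}{-14} \left(-6\right)}{2} = - \frac{67 \left(\left(- \frac{1}{14}\right) \left(-6\right)\right)}{2} = \left(- \frac{67}{2}\right) \frac{3}{7} = - \frac{201}{14}$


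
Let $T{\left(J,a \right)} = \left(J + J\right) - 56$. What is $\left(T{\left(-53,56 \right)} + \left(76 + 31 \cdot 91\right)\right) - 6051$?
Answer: $-3316$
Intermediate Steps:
$T{\left(J,a \right)} = -56 + 2 J$ ($T{\left(J,a \right)} = 2 J - 56 = -56 + 2 J$)
$\left(T{\left(-53,56 \right)} + \left(76 + 31 \cdot 91\right)\right) - 6051 = \left(\left(-56 + 2 \left(-53\right)\right) + \left(76 + 31 \cdot 91\right)\right) - 6051 = \left(\left(-56 - 106\right) + \left(76 + 2821\right)\right) - 6051 = \left(-162 + 2897\right) - 6051 = 2735 - 6051 = -3316$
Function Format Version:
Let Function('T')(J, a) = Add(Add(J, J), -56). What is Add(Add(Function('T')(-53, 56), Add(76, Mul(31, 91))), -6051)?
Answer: -3316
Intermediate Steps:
Function('T')(J, a) = Add(-56, Mul(2, J)) (Function('T')(J, a) = Add(Mul(2, J), -56) = Add(-56, Mul(2, J)))
Add(Add(Function('T')(-53, 56), Add(76, Mul(31, 91))), -6051) = Add(Add(Add(-56, Mul(2, -53)), Add(76, Mul(31, 91))), -6051) = Add(Add(Add(-56, -106), Add(76, 2821)), -6051) = Add(Add(-162, 2897), -6051) = Add(2735, -6051) = -3316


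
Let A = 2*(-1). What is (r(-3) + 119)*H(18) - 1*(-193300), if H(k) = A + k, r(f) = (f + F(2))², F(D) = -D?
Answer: 195604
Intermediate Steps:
A = -2
r(f) = (-2 + f)² (r(f) = (f - 1*2)² = (f - 2)² = (-2 + f)²)
H(k) = -2 + k
(r(-3) + 119)*H(18) - 1*(-193300) = ((-2 - 3)² + 119)*(-2 + 18) - 1*(-193300) = ((-5)² + 119)*16 + 193300 = (25 + 119)*16 + 193300 = 144*16 + 193300 = 2304 + 193300 = 195604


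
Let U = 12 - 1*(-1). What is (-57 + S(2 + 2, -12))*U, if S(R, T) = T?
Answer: -897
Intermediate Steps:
U = 13 (U = 12 + 1 = 13)
(-57 + S(2 + 2, -12))*U = (-57 - 12)*13 = -69*13 = -897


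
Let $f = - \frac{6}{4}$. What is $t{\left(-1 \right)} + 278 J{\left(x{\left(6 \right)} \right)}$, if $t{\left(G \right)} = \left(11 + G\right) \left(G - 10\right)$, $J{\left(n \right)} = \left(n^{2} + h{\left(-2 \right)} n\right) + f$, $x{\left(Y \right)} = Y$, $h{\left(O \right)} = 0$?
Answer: $9481$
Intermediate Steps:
$f = - \frac{3}{2}$ ($f = \left(-6\right) \frac{1}{4} = - \frac{3}{2} \approx -1.5$)
$J{\left(n \right)} = - \frac{3}{2} + n^{2}$ ($J{\left(n \right)} = \left(n^{2} + 0 n\right) - \frac{3}{2} = \left(n^{2} + 0\right) - \frac{3}{2} = n^{2} - \frac{3}{2} = - \frac{3}{2} + n^{2}$)
$t{\left(G \right)} = \left(-10 + G\right) \left(11 + G\right)$ ($t{\left(G \right)} = \left(11 + G\right) \left(-10 + G\right) = \left(-10 + G\right) \left(11 + G\right)$)
$t{\left(-1 \right)} + 278 J{\left(x{\left(6 \right)} \right)} = \left(-110 - 1 + \left(-1\right)^{2}\right) + 278 \left(- \frac{3}{2} + 6^{2}\right) = \left(-110 - 1 + 1\right) + 278 \left(- \frac{3}{2} + 36\right) = -110 + 278 \cdot \frac{69}{2} = -110 + 9591 = 9481$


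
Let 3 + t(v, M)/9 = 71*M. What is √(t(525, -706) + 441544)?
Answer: I*√9617 ≈ 98.066*I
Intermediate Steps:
t(v, M) = -27 + 639*M (t(v, M) = -27 + 9*(71*M) = -27 + 639*M)
√(t(525, -706) + 441544) = √((-27 + 639*(-706)) + 441544) = √((-27 - 451134) + 441544) = √(-451161 + 441544) = √(-9617) = I*√9617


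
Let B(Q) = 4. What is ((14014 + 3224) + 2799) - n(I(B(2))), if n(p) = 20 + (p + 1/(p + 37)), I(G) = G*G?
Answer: 1060052/53 ≈ 20001.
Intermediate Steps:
I(G) = G**2
n(p) = 20 + p + 1/(37 + p) (n(p) = 20 + (p + 1/(37 + p)) = 20 + p + 1/(37 + p))
((14014 + 3224) + 2799) - n(I(B(2))) = ((14014 + 3224) + 2799) - (741 + (4**2)**2 + 57*4**2)/(37 + 4**2) = (17238 + 2799) - (741 + 16**2 + 57*16)/(37 + 16) = 20037 - (741 + 256 + 912)/53 = 20037 - 1909/53 = 1060052/53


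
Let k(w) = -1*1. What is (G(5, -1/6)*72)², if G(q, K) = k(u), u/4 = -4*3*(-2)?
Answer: 5184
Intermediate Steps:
u = 96 (u = 4*(-4*3*(-2)) = 4*(-12*(-2)) = 4*24 = 96)
k(w) = -1
G(q, K) = -1
(G(5, -1/6)*72)² = (-1*72)² = (-72)² = 5184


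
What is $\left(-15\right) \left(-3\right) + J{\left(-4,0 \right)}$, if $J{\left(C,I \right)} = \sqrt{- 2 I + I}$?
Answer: $45$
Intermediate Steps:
$J{\left(C,I \right)} = \sqrt{- I}$
$\left(-15\right) \left(-3\right) + J{\left(-4,0 \right)} = \left(-15\right) \left(-3\right) + \sqrt{\left(-1\right) 0} = 45 + \sqrt{0} = 45 + 0 = 45$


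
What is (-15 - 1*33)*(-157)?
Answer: 7536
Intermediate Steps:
(-15 - 1*33)*(-157) = (-15 - 33)*(-157) = -48*(-157) = 7536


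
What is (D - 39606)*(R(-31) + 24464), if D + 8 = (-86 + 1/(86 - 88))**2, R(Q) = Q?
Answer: -3140300191/4 ≈ -7.8508e+8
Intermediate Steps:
D = 29897/4 (D = -8 + (-86 + 1/(86 - 88))**2 = -8 + (-86 + 1/(-2))**2 = -8 + (-86 - 1/2)**2 = -8 + (-173/2)**2 = -8 + 29929/4 = 29897/4 ≈ 7474.3)
(D - 39606)*(R(-31) + 24464) = (29897/4 - 39606)*(-31 + 24464) = -128527/4*24433 = -3140300191/4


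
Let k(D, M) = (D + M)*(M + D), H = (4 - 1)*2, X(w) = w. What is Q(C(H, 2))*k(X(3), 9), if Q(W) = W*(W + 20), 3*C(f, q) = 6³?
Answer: 953856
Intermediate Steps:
H = 6 (H = 3*2 = 6)
C(f, q) = 72 (C(f, q) = (⅓)*6³ = (⅓)*216 = 72)
k(D, M) = (D + M)² (k(D, M) = (D + M)*(D + M) = (D + M)²)
Q(W) = W*(20 + W)
Q(C(H, 2))*k(X(3), 9) = (72*(20 + 72))*(3 + 9)² = (72*92)*12² = 6624*144 = 953856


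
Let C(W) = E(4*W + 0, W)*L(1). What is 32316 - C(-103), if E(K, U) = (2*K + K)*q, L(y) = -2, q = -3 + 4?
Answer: 29844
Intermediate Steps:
q = 1
E(K, U) = 3*K (E(K, U) = (2*K + K)*1 = (3*K)*1 = 3*K)
C(W) = -24*W (C(W) = (3*(4*W + 0))*(-2) = (3*(4*W))*(-2) = (12*W)*(-2) = -24*W)
32316 - C(-103) = 32316 - (-24)*(-103) = 32316 - 1*2472 = 32316 - 2472 = 29844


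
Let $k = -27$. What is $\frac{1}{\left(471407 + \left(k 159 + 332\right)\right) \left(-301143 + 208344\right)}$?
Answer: $- \frac{1}{43378521354} \approx -2.3053 \cdot 10^{-11}$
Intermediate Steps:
$\frac{1}{\left(471407 + \left(k 159 + 332\right)\right) \left(-301143 + 208344\right)} = \frac{1}{\left(471407 + \left(\left(-27\right) 159 + 332\right)\right) \left(-301143 + 208344\right)} = \frac{1}{\left(471407 + \left(-4293 + 332\right)\right) \left(-92799\right)} = \frac{1}{\left(471407 - 3961\right) \left(-92799\right)} = \frac{1}{467446 \left(-92799\right)} = \frac{1}{-43378521354} = - \frac{1}{43378521354}$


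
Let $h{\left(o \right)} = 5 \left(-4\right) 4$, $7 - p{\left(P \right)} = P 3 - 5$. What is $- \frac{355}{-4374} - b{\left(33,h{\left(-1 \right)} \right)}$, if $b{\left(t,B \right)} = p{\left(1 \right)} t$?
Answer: $- \frac{1298723}{4374} \approx -296.92$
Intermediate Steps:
$p{\left(P \right)} = 12 - 3 P$ ($p{\left(P \right)} = 7 - \left(P 3 - 5\right) = 7 - \left(3 P - 5\right) = 7 - \left(-5 + 3 P\right) = 12 - 3 P$)
$h{\left(o \right)} = -80$ ($h{\left(o \right)} = \left(-20\right) 4 = -80$)
$b{\left(t,B \right)} = 9 t$ ($b{\left(t,B \right)} = \left(12 - 3\right) t = 9 t$)
$- \frac{355}{-4374} - b{\left(33,h{\left(-1 \right)} \right)} = - \frac{355}{-4374} - 9 \cdot 33 = \left(-355\right) \left(- \frac{1}{4374}\right) - 297 = \frac{355}{4374} - 297 = - \frac{1298723}{4374}$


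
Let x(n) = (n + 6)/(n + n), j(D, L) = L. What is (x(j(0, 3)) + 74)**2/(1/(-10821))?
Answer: -246729621/4 ≈ -6.1682e+7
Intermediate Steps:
x(n) = (6 + n)/(2*n) (x(n) = (6 + n)/((2*n)) = (6 + n)*(1/(2*n)) = (6 + n)/(2*n))
(x(j(0, 3)) + 74)**2/(1/(-10821)) = ((1/2)*(6 + 3)/3 + 74)**2/(1/(-10821)) = ((1/2)*(1/3)*9 + 74)**2/(-1/10821) = (3/2 + 74)**2*(-10821) = (151/2)**2*(-10821) = (22801/4)*(-10821) = -246729621/4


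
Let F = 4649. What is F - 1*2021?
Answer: 2628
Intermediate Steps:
F - 1*2021 = 4649 - 1*2021 = 4649 - 2021 = 2628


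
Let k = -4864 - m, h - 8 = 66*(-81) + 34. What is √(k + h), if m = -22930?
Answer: 3*√1418 ≈ 112.97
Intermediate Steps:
h = -5304 (h = 8 + (66*(-81) + 34) = 8 + (-5346 + 34) = 8 - 5312 = -5304)
k = 18066 (k = -4864 - 1*(-22930) = -4864 + 22930 = 18066)
√(k + h) = √(18066 - 5304) = √12762 = 3*√1418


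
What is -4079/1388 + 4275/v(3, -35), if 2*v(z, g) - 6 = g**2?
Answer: 6846151/1708628 ≈ 4.0068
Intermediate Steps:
v(z, g) = 3 + g**2/2
-4079/1388 + 4275/v(3, -35) = -4079/1388 + 4275/(3 + (1/2)*(-35)**2) = -4079*1/1388 + 4275/(3 + (1/2)*1225) = -4079/1388 + 4275/(3 + 1225/2) = -4079/1388 + 4275/(1231/2) = -4079/1388 + 4275*(2/1231) = -4079/1388 + 8550/1231 = 6846151/1708628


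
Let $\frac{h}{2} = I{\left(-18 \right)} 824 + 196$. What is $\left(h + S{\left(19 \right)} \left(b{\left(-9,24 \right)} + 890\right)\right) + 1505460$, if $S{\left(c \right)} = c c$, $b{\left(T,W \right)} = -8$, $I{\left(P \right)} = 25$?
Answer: $1865454$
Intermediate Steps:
$S{\left(c \right)} = c^{2}$
$h = 41592$ ($h = 2 \left(25 \cdot 824 + 196\right) = 2 \left(20600 + 196\right) = 2 \cdot 20796 = 41592$)
$\left(h + S{\left(19 \right)} \left(b{\left(-9,24 \right)} + 890\right)\right) + 1505460 = \left(41592 + 19^{2} \left(-8 + 890\right)\right) + 1505460 = \left(41592 + 361 \cdot 882\right) + 1505460 = \left(41592 + 318402\right) + 1505460 = 359994 + 1505460 = 1865454$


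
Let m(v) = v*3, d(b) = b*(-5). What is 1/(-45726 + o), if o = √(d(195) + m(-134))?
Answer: -15242/696956151 - I*√17/232318717 ≈ -2.1869e-5 - 1.7748e-8*I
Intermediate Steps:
d(b) = -5*b
m(v) = 3*v
o = 9*I*√17 (o = √(-5*195 + 3*(-134)) = √(-975 - 402) = √(-1377) = 9*I*√17 ≈ 37.108*I)
1/(-45726 + o) = 1/(-45726 + 9*I*√17)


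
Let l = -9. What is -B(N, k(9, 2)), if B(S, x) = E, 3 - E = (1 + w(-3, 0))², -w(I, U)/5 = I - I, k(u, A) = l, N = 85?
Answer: -2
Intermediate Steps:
k(u, A) = -9
w(I, U) = 0 (w(I, U) = -5*(I - I) = -5*0 = 0)
E = 2 (E = 3 - (1 + 0)² = 3 - 1*1² = 3 - 1*1 = 3 - 1 = 2)
B(S, x) = 2
-B(N, k(9, 2)) = -1*2 = -2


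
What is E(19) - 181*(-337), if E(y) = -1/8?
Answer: 487975/8 ≈ 60997.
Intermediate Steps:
E(y) = -1/8 (E(y) = -1*1/8 = -1/8)
E(19) - 181*(-337) = -1/8 - 181*(-337) = -1/8 + 60997 = 487975/8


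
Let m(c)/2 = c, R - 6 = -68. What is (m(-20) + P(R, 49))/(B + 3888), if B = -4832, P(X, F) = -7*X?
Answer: -197/472 ≈ -0.41737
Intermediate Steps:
R = -62 (R = 6 - 68 = -62)
m(c) = 2*c
(m(-20) + P(R, 49))/(B + 3888) = (2*(-20) - 7*(-62))/(-4832 + 3888) = (-40 + 434)/(-944) = 394*(-1/944) = -197/472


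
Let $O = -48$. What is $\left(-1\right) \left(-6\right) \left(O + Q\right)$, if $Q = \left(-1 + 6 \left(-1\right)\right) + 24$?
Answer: $-186$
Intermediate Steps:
$Q = 17$ ($Q = \left(-1 - 6\right) + 24 = -7 + 24 = 17$)
$\left(-1\right) \left(-6\right) \left(O + Q\right) = \left(-1\right) \left(-6\right) \left(-48 + 17\right) = 6 \left(-31\right) = -186$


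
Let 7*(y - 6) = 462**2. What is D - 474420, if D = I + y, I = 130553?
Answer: -313369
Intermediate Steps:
y = 30498 (y = 6 + (1/7)*462**2 = 6 + (1/7)*213444 = 6 + 30492 = 30498)
D = 161051 (D = 130553 + 30498 = 161051)
D - 474420 = 161051 - 474420 = -313369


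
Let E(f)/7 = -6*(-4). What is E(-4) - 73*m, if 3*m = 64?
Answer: -4168/3 ≈ -1389.3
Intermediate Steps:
m = 64/3 (m = (1/3)*64 = 64/3 ≈ 21.333)
E(f) = 168 (E(f) = 7*(-6*(-4)) = 7*24 = 168)
E(-4) - 73*m = 168 - 73*64/3 = 168 - 4672/3 = -4168/3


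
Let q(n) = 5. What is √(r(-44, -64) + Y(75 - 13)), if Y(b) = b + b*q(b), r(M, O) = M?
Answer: 2*√82 ≈ 18.111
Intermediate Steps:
Y(b) = 6*b (Y(b) = b + b*5 = b + 5*b = 6*b)
√(r(-44, -64) + Y(75 - 13)) = √(-44 + 6*(75 - 13)) = √(-44 + 6*62) = √(-44 + 372) = √328 = 2*√82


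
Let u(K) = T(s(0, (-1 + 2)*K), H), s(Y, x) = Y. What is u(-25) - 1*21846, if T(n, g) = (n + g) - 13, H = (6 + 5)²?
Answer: -21738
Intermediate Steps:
H = 121 (H = 11² = 121)
T(n, g) = -13 + g + n (T(n, g) = (g + n) - 13 = -13 + g + n)
u(K) = 108 (u(K) = -13 + 121 + 0 = 108)
u(-25) - 1*21846 = 108 - 1*21846 = 108 - 21846 = -21738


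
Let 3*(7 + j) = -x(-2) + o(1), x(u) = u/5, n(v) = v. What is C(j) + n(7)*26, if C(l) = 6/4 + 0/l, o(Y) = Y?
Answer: 367/2 ≈ 183.50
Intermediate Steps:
x(u) = u/5 (x(u) = u*(⅕) = u/5)
j = -98/15 (j = -7 + (-(-2)/5 + 1)/3 = -7 + (-1*(-⅖) + 1)/3 = -7 + (⅖ + 1)/3 = -7 + (⅓)*(7/5) = -7 + 7/15 = -98/15 ≈ -6.5333)
C(l) = 3/2 (C(l) = 6*(¼) + 0 = 3/2 + 0 = 3/2)
C(j) + n(7)*26 = 3/2 + 7*26 = 3/2 + 182 = 367/2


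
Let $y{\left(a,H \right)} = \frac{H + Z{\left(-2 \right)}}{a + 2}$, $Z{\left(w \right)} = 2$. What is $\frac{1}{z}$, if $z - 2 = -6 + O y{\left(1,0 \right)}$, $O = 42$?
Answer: $\frac{1}{24} \approx 0.041667$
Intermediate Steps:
$y{\left(a,H \right)} = \frac{2 + H}{2 + a}$ ($y{\left(a,H \right)} = \frac{H + 2}{a + 2} = \frac{2 + H}{2 + a}$)
$z = 24$ ($z = 2 - \left(6 - 42 \frac{2 + 0}{2 + 1}\right) = 2 - \left(6 - 42 \cdot \frac{1}{3} \cdot 2\right) = 2 + \left(-6 + 42 \cdot \frac{2}{3}\right) = 2 + \left(-6 + 28\right) = 2 + 22 = 24$)
$\frac{1}{z} = \frac{1}{24}$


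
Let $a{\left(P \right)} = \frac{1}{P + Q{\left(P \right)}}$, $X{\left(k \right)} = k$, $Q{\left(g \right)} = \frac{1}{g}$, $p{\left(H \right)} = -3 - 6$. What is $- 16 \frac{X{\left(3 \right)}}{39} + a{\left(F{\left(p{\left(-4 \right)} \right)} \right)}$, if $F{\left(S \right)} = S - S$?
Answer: $- \frac{16}{13} \approx -1.2308$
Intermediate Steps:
$p{\left(H \right)} = -9$ ($p{\left(H \right)} = -3 - 6 = -9$)
$F{\left(S \right)} = 0$
$a{\left(P \right)} = \frac{1}{P + \frac{1}{P}}$
$- 16 \frac{X{\left(3 \right)}}{39} + a{\left(F{\left(p{\left(-4 \right)} \right)} \right)} = - 16 \cdot \frac{3}{39} + \frac{0}{1 + 0^{2}} = - 16 \cdot 3 \cdot \frac{1}{39} + \frac{0}{1 + 0} = \left(-16\right) \frac{1}{13} + \frac{0}{1} = - \frac{16}{13} + 0 \cdot 1 = - \frac{16}{13} + 0 = - \frac{16}{13}$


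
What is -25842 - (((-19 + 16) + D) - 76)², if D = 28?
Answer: -28443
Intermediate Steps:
-25842 - (((-19 + 16) + D) - 76)² = -25842 - (((-19 + 16) + 28) - 76)² = -25842 - ((-3 + 28) - 76)² = -25842 - (25 - 76)² = -25842 - 1*(-51)² = -25842 - 1*2601 = -25842 - 2601 = -28443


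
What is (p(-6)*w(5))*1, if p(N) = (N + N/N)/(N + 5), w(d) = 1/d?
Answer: 1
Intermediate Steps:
w(d) = 1/d
p(N) = (1 + N)/(5 + N) (p(N) = (N + 1)/(5 + N) = (1 + N)/(5 + N))
(p(-6)*w(5))*1 = (((1 - 6)/(5 - 6))/5)*1 = ((-5/(-1))*(1/5))*1 = (-1*(-5)*(1/5))*1 = (5*(1/5))*1 = 1*1 = 1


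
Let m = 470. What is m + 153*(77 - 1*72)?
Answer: 1235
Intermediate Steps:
m + 153*(77 - 1*72) = 470 + 153*(77 - 1*72) = 470 + 153*(77 - 72) = 470 + 153*5 = 470 + 765 = 1235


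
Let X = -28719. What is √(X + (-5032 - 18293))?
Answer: 2*I*√13011 ≈ 228.13*I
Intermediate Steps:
√(X + (-5032 - 18293)) = √(-28719 + (-5032 - 18293)) = √(-28719 - 23325) = √(-52044) = 2*I*√13011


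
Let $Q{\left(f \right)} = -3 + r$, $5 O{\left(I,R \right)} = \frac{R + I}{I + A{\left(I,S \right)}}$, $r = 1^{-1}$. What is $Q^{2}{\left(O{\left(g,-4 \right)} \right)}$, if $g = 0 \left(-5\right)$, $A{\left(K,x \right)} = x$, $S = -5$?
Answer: $4$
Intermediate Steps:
$r = 1$
$g = 0$
$O{\left(I,R \right)} = \frac{I + R}{5 \left(-5 + I\right)}$ ($O{\left(I,R \right)} = \frac{\left(R + I\right) \frac{1}{I - 5}}{5} = \frac{\left(I + R\right) \frac{1}{-5 + I}}{5} = \frac{\frac{1}{-5 + I} \left(I + R\right)}{5} = \frac{I + R}{5 \left(-5 + I\right)}$)
$Q{\left(f \right)} = -2$ ($Q{\left(f \right)} = -3 + 1 = -2$)
$Q^{2}{\left(O{\left(g,-4 \right)} \right)} = \left(-2\right)^{2} = 4$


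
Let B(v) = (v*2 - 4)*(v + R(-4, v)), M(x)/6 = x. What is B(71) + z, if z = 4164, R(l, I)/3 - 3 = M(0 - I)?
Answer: -161160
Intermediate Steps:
M(x) = 6*x
R(l, I) = 9 - 18*I (R(l, I) = 9 + 3*(6*(0 - I)) = 9 + 3*(6*(-I)) = 9 + 3*(-6*I) = 9 - 18*I)
B(v) = (-4 + 2*v)*(9 - 17*v) (B(v) = (v*2 - 4)*(v + (9 - 18*v)) = (2*v - 4)*(9 - 17*v) = (-4 + 2*v)*(9 - 17*v))
B(71) + z = (-36 - 34*71² + 86*71) + 4164 = (-36 - 34*5041 + 6106) + 4164 = (-36 - 171394 + 6106) + 4164 = -165324 + 4164 = -161160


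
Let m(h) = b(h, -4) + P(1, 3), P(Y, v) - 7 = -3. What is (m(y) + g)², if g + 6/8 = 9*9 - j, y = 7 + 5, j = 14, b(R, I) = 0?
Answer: 78961/16 ≈ 4935.1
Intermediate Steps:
P(Y, v) = 4 (P(Y, v) = 7 - 3 = 4)
y = 12
m(h) = 4 (m(h) = 0 + 4 = 4)
g = 265/4 (g = -¾ + (9*9 - 1*14) = -¾ + (81 - 14) = -¾ + 67 = 265/4 ≈ 66.250)
(m(y) + g)² = (4 + 265/4)² = (281/4)² = 78961/16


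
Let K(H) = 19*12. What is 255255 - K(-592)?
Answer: 255027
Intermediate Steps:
K(H) = 228
255255 - K(-592) = 255255 - 1*228 = 255255 - 228 = 255027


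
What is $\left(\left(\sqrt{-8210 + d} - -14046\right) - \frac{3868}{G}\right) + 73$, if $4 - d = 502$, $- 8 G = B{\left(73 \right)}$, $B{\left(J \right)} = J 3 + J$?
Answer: $\frac{1038423}{73} + 2 i \sqrt{2177} \approx 14225.0 + 93.317 i$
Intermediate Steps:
$B{\left(J \right)} = 4 J$ ($B{\left(J \right)} = 3 J + J = 4 J$)
$G = - \frac{73}{2}$ ($G = - \frac{4 \cdot 73}{8} = \left(- \frac{1}{8}\right) 292 = - \frac{73}{2} \approx -36.5$)
$d = -498$ ($d = 4 - 502 = -498$)
$\left(\left(\sqrt{-8210 + d} - -14046\right) - \frac{3868}{G}\right) + 73 = \left(\left(\sqrt{-8210 - 498} - -14046\right) - \frac{3868}{- \frac{73}{2}}\right) + 73 = \left(\left(\sqrt{-8708} + 14046\right) - - \frac{7736}{73}\right) + 73 = \left(\left(2 i \sqrt{2177} + 14046\right) + \frac{7736}{73}\right) + 73 = \left(\left(14046 + 2 i \sqrt{2177}\right) + \frac{7736}{73}\right) + 73 = \left(\frac{1033094}{73} + 2 i \sqrt{2177}\right) + 73 = \frac{1038423}{73} + 2 i \sqrt{2177}$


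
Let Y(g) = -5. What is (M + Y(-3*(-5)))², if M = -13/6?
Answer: 1849/36 ≈ 51.361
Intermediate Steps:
M = -13/6 (M = -13*⅙ = -13/6 ≈ -2.1667)
(M + Y(-3*(-5)))² = (-13/6 - 5)² = (-43/6)² = 1849/36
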